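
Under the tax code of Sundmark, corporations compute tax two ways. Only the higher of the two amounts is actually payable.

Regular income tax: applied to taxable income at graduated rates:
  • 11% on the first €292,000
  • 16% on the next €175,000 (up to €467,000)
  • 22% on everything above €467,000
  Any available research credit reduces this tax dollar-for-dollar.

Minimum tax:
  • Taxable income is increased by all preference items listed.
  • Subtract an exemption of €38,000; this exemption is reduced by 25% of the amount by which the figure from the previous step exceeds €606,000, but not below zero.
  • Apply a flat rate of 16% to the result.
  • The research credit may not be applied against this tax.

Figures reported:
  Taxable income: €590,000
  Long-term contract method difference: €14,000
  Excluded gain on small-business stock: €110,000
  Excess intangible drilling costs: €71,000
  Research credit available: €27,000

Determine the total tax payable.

Regular income tax:
  €292,000 × 11% = €32,120
  €175,000 × 16% = €28,000
  €123,000 × 22% = €27,060
  → €87,180
  Less research credit €27,000 → €60,180

Minimum tax:
  Adjusted income: €590,000 + €14,000 + €110,000 + €71,000 = €785,000
  Exemption: 25% × (€785,000 − €606,000) = €44,750 ≥ €38,000, so the exemption is fully phased out
  Base: €785,000 − €0 = €785,000
  €785,000 × 16% = €125,600

€125,600 > €60,180, so the minimum tax is the binding amount.

€125,600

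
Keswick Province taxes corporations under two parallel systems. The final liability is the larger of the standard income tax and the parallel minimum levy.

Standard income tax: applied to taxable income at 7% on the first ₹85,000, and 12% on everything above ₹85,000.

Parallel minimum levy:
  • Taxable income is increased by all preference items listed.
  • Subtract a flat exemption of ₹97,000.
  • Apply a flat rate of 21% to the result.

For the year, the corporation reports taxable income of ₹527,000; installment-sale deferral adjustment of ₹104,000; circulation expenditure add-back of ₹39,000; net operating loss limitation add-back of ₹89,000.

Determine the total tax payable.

₹139,020

Parallel minimum levy:
  Adjusted income: ₹527,000 + ₹104,000 + ₹39,000 + ₹89,000 = ₹759,000
  Less exemption ₹97,000 → base ₹662,000
  ₹662,000 × 21% = ₹139,020

Standard income tax:
  ₹85,000 × 7% = ₹5,950
  ₹442,000 × 12% = ₹53,040
  → ₹58,990

₹139,020 > ₹58,990, so the parallel minimum levy is the binding amount.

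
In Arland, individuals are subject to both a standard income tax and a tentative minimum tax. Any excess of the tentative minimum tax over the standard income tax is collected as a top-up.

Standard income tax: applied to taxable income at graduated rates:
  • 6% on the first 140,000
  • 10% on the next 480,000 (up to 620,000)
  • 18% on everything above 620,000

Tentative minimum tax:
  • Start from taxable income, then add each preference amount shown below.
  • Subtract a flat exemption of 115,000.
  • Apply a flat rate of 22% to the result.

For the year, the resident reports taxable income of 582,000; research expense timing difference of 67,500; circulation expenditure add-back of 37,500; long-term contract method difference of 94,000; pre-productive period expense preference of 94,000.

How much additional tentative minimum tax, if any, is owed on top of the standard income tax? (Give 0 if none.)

114,600

Tentative minimum tax:
  Adjusted income: 582,000 + 67,500 + 37,500 + 94,000 + 94,000 = 875,000
  Less exemption 115,000 → base 760,000
  760,000 × 22% = 167,200

Standard income tax:
  140,000 × 6% = 8,400
  442,000 × 10% = 44,200
  → 52,600

Excess of tentative minimum tax over standard income tax: 167,200 − 52,600 = 114,600.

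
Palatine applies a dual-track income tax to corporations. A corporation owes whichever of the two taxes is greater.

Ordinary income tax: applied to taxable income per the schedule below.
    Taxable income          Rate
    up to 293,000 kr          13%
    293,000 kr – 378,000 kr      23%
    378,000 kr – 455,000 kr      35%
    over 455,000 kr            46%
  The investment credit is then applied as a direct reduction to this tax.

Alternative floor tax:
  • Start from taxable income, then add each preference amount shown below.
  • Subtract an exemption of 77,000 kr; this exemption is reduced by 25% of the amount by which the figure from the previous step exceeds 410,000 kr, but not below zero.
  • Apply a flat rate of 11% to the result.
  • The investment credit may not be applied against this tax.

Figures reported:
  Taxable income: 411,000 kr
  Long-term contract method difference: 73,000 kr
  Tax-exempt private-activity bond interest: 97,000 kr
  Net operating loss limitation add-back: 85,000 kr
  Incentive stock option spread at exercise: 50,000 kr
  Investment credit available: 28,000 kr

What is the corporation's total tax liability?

Alternative floor tax:
  Adjusted income: 411,000 kr + 73,000 kr + 97,000 kr + 85,000 kr + 50,000 kr = 716,000 kr
  Exemption: 77,000 kr − 25% × (716,000 kr − 410,000 kr) = 77,000 kr − 76,500 kr = 500 kr
  Base: 716,000 kr − 500 kr = 715,500 kr
  715,500 kr × 11% = 78,705 kr

Ordinary income tax:
  293,000 kr × 13% = 38,090 kr
  85,000 kr × 23% = 19,550 kr
  33,000 kr × 35% = 11,550 kr
  → 69,190 kr
  Less investment credit 28,000 kr → 41,190 kr

78,705 kr > 41,190 kr, so the alternative floor tax is the binding amount.

78,705 kr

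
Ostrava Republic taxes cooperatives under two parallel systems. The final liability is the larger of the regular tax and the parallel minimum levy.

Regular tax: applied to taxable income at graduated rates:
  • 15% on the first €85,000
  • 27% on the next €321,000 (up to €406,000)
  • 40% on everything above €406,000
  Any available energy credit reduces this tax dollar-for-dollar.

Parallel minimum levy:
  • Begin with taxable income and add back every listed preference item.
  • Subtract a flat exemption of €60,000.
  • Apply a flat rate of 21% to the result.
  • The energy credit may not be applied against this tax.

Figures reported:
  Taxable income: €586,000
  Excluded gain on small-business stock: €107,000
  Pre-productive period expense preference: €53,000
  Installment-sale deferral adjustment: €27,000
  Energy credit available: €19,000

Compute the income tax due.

€152,420

Regular tax:
  €85,000 × 15% = €12,750
  €321,000 × 27% = €86,670
  €180,000 × 40% = €72,000
  → €171,420
  Less energy credit €19,000 → €152,420

Parallel minimum levy:
  Adjusted income: €586,000 + €107,000 + €53,000 + €27,000 = €773,000
  Less exemption €60,000 → base €713,000
  €713,000 × 21% = €149,730

€152,420 > €149,730, so the regular tax governs.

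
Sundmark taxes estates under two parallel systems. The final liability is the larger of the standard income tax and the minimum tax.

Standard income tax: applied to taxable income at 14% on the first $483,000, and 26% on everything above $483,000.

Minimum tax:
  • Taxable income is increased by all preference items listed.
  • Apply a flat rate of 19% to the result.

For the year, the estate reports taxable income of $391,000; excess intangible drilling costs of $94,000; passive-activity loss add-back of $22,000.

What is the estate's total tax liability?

Standard income tax:
  $391,000 × 14% = $54,740

Minimum tax:
  Adjusted income: $391,000 + $94,000 + $22,000 = $507,000
  $507,000 × 19% = $96,330

$96,330 > $54,740, so the minimum tax is the binding amount.

$96,330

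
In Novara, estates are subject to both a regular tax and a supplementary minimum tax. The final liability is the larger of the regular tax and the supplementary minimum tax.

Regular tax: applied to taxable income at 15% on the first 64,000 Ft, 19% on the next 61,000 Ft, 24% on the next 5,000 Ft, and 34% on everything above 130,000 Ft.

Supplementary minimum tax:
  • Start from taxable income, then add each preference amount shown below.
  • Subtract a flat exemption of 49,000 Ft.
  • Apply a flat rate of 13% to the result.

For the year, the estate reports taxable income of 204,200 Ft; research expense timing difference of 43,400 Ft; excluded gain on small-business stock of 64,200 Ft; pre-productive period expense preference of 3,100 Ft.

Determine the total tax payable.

47,618 Ft

Supplementary minimum tax:
  Adjusted income: 204,200 Ft + 43,400 Ft + 64,200 Ft + 3,100 Ft = 314,900 Ft
  Less exemption 49,000 Ft → base 265,900 Ft
  265,900 Ft × 13% = 34,567 Ft

Regular tax:
  64,000 Ft × 15% = 9,600 Ft
  61,000 Ft × 19% = 11,590 Ft
  5,000 Ft × 24% = 1,200 Ft
  74,200 Ft × 34% = 25,228 Ft
  → 47,618 Ft

47,618 Ft > 34,567 Ft, so the regular tax governs.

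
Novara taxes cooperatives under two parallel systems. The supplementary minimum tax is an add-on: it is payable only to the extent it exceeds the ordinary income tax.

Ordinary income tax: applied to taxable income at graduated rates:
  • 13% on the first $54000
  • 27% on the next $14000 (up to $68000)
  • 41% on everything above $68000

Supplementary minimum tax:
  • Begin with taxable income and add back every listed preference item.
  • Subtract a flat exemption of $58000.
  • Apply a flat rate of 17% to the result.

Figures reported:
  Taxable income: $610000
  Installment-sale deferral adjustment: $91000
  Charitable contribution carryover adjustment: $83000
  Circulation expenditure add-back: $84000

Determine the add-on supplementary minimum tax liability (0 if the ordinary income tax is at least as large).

$0

Supplementary minimum tax:
  Adjusted income: $610000 + $91000 + $83000 + $84000 = $868000
  Less exemption $58000 → base $810000
  $810000 × 17% = $137700

Ordinary income tax:
  $54000 × 13% = $7020
  $14000 × 27% = $3780
  $542000 × 41% = $222220
  → $233020

$137700 ≤ $233020, so no add-on is due.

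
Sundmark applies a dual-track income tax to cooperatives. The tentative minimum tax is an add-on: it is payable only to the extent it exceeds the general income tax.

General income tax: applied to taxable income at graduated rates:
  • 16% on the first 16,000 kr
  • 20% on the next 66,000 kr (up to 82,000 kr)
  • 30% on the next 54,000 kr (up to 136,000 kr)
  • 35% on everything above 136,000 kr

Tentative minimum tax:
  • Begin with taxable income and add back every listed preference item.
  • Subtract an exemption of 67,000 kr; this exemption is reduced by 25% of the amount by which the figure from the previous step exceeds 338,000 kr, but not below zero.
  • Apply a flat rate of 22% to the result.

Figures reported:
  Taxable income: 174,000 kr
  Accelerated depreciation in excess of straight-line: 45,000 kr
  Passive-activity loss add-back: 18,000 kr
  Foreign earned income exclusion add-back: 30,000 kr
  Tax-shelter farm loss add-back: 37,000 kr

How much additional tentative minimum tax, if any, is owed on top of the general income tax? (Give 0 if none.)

General income tax:
  16,000 kr × 16% = 2,560 kr
  66,000 kr × 20% = 13,200 kr
  54,000 kr × 30% = 16,200 kr
  38,000 kr × 35% = 13,300 kr
  → 45,260 kr

Tentative minimum tax:
  Adjusted income: 174,000 kr + 45,000 kr + 18,000 kr + 30,000 kr + 37,000 kr = 304,000 kr
  Exemption: 304,000 kr ≤ 338,000 kr, so full 67,000 kr applies
  Base: 304,000 kr − 67,000 kr = 237,000 kr
  237,000 kr × 22% = 52,140 kr

Excess of tentative minimum tax over general income tax: 52,140 kr − 45,260 kr = 6,880 kr.

6,880 kr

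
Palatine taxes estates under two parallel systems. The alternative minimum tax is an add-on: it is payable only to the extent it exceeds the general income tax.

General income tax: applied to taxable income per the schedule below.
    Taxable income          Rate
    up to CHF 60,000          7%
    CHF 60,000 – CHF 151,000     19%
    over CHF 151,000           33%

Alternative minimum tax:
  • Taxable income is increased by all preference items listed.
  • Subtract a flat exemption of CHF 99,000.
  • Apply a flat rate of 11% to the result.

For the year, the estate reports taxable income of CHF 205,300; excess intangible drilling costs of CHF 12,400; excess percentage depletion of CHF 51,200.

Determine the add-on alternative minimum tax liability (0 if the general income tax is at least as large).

General income tax:
  CHF 60,000 × 7% = CHF 4,200
  CHF 91,000 × 19% = CHF 17,290
  CHF 54,300 × 33% = CHF 17,919
  → CHF 39,409

Alternative minimum tax:
  Adjusted income: CHF 205,300 + CHF 12,400 + CHF 51,200 = CHF 268,900
  Less exemption CHF 99,000 → base CHF 169,900
  CHF 169,900 × 11% = CHF 18,689

CHF 18,689 ≤ CHF 39,409, so no add-on is due.

CHF 0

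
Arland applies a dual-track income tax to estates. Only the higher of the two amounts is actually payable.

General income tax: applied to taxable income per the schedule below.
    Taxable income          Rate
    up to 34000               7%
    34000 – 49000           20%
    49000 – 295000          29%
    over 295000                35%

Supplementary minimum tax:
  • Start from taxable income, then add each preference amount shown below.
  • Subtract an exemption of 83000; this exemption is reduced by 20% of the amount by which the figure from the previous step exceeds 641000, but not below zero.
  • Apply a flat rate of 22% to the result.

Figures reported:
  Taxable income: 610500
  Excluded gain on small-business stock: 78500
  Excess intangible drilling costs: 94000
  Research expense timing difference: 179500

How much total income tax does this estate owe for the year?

General income tax:
  34000 × 7% = 2380
  15000 × 20% = 3000
  246000 × 29% = 71340
  315500 × 35% = 110425
  → 187145

Supplementary minimum tax:
  Adjusted income: 610500 + 78500 + 94000 + 179500 = 962500
  Exemption: 83000 − 20% × (962500 − 641000) = 83000 − 64300 = 18700
  Base: 962500 − 18700 = 943800
  943800 × 22% = 207636

207636 > 187145, so the supplementary minimum tax is the binding amount.

207636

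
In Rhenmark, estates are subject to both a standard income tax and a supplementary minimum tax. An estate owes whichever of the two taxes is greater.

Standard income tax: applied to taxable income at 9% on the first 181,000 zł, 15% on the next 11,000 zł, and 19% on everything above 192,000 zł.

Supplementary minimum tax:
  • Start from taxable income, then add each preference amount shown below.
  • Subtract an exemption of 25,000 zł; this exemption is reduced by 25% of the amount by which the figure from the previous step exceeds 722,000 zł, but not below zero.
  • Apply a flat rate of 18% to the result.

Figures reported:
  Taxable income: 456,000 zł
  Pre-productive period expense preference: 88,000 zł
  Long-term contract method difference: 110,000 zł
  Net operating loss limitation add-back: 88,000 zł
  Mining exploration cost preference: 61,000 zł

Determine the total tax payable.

143,685 zł

Supplementary minimum tax:
  Adjusted income: 456,000 zł + 88,000 zł + 110,000 zł + 88,000 zł + 61,000 zł = 803,000 zł
  Exemption: 25,000 zł − 25% × (803,000 zł − 722,000 zł) = 25,000 zł − 20,250 zł = 4,750 zł
  Base: 803,000 zł − 4,750 zł = 798,250 zł
  798,250 zł × 18% = 143,685 zł

Standard income tax:
  181,000 zł × 9% = 16,290 zł
  11,000 zł × 15% = 1,650 zł
  264,000 zł × 19% = 50,160 zł
  → 68,100 zł

143,685 zł > 68,100 zł, so the supplementary minimum tax is the binding amount.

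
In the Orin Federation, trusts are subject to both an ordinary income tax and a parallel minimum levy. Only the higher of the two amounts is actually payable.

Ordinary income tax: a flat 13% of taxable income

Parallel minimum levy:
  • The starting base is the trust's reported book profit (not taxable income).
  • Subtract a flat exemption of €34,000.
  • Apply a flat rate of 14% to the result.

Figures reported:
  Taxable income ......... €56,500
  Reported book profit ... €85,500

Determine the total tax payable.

Parallel minimum levy:
  Base (reported book profit): €85,500
  Less exemption €34,000 → base €51,500
  €51,500 × 14% = €7,210

Ordinary income tax:
  €56,500 × 13% = €7,345

€7,345 > €7,210, so the ordinary income tax governs.

€7,345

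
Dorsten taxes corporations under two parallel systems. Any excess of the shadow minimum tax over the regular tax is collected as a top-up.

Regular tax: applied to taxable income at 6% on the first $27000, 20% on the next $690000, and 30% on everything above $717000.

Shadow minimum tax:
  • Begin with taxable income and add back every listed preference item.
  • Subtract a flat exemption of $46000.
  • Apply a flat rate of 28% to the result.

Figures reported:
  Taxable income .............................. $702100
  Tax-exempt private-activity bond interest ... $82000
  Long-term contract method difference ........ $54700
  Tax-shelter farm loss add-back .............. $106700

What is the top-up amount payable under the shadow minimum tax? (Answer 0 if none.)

Shadow minimum tax:
  Adjusted income: $702100 + $82000 + $54700 + $106700 = $945500
  Less exemption $46000 → base $899500
  $899500 × 28% = $251860

Regular tax:
  $27000 × 6% = $1620
  $675100 × 20% = $135020
  → $136640

Excess of shadow minimum tax over regular tax: $251860 − $136640 = $115220.

$115220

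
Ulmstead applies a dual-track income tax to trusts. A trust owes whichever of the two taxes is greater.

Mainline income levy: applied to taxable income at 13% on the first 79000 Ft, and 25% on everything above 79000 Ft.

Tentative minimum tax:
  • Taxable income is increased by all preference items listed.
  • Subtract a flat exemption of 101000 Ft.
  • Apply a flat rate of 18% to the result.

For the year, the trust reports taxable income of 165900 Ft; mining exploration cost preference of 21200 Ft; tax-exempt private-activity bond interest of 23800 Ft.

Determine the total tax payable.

31995 Ft

Mainline income levy:
  79000 Ft × 13% = 10270 Ft
  86900 Ft × 25% = 21725 Ft
  → 31995 Ft

Tentative minimum tax:
  Adjusted income: 165900 Ft + 21200 Ft + 23800 Ft = 210900 Ft
  Less exemption 101000 Ft → base 109900 Ft
  109900 Ft × 18% = 19782 Ft

31995 Ft > 19782 Ft, so the mainline income levy governs.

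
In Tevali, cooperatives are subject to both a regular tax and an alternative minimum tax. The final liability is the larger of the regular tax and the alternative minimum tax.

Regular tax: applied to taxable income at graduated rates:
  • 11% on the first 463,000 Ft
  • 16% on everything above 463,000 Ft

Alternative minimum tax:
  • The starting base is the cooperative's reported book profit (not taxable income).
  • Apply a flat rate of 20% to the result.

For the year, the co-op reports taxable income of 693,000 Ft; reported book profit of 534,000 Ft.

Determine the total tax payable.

106,800 Ft

Regular tax:
  463,000 Ft × 11% = 50,930 Ft
  230,000 Ft × 16% = 36,800 Ft
  → 87,730 Ft

Alternative minimum tax:
  Base (reported book profit): 534,000 Ft
  534,000 Ft × 20% = 106,800 Ft

106,800 Ft > 87,730 Ft, so the alternative minimum tax is the binding amount.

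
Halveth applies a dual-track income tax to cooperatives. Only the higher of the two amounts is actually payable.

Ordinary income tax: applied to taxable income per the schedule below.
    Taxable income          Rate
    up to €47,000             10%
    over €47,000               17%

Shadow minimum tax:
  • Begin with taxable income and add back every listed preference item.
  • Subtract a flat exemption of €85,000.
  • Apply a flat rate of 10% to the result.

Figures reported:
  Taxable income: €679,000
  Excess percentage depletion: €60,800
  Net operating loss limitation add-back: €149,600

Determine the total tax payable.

€112,140

Shadow minimum tax:
  Adjusted income: €679,000 + €60,800 + €149,600 = €889,400
  Less exemption €85,000 → base €804,400
  €804,400 × 10% = €80,440

Ordinary income tax:
  €47,000 × 10% = €4,700
  €632,000 × 17% = €107,440
  → €112,140

€112,140 > €80,440, so the ordinary income tax governs.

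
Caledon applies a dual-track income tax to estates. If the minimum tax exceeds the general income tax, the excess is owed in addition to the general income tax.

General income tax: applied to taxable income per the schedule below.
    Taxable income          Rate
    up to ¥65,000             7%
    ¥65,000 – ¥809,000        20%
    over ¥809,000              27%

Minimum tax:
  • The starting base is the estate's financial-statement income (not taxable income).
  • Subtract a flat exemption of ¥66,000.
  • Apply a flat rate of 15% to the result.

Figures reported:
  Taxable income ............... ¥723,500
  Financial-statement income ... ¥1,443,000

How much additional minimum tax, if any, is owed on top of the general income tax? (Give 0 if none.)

¥70,300

General income tax:
  ¥65,000 × 7% = ¥4,550
  ¥658,500 × 20% = ¥131,700
  → ¥136,250

Minimum tax:
  Base (financial-statement income): ¥1,443,000
  Less exemption ¥66,000 → base ¥1,377,000
  ¥1,377,000 × 15% = ¥206,550

Excess of minimum tax over general income tax: ¥206,550 − ¥136,250 = ¥70,300.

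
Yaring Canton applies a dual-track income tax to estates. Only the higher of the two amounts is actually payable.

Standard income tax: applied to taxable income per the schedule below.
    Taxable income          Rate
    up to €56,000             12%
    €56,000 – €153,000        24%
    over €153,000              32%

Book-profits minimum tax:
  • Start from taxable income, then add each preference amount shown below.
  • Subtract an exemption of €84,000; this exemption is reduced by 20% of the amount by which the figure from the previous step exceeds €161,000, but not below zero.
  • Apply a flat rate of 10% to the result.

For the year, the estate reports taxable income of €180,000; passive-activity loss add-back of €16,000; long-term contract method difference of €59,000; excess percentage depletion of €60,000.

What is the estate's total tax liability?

Book-profits minimum tax:
  Adjusted income: €180,000 + €16,000 + €59,000 + €60,000 = €315,000
  Exemption: €84,000 − 20% × (€315,000 − €161,000) = €84,000 − €30,800 = €53,200
  Base: €315,000 − €53,200 = €261,800
  €261,800 × 10% = €26,180

Standard income tax:
  €56,000 × 12% = €6,720
  €97,000 × 24% = €23,280
  €27,000 × 32% = €8,640
  → €38,640

€38,640 > €26,180, so the standard income tax governs.

€38,640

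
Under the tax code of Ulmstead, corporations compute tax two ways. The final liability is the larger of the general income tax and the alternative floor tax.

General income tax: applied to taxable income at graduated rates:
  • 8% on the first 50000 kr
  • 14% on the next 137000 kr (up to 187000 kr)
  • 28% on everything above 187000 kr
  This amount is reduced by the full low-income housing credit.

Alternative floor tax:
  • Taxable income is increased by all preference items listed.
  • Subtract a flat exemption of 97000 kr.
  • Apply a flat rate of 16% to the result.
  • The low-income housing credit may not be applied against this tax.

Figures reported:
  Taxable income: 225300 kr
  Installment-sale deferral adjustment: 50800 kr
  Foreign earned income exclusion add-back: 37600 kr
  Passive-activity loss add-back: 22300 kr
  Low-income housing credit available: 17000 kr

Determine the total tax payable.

Alternative floor tax:
  Adjusted income: 225300 kr + 50800 kr + 37600 kr + 22300 kr = 336000 kr
  Less exemption 97000 kr → base 239000 kr
  239000 kr × 16% = 38240 kr

General income tax:
  50000 kr × 8% = 4000 kr
  137000 kr × 14% = 19180 kr
  38300 kr × 28% = 10724 kr
  → 33904 kr
  Less low-income housing credit 17000 kr → 16904 kr

38240 kr > 16904 kr, so the alternative floor tax is the binding amount.

38240 kr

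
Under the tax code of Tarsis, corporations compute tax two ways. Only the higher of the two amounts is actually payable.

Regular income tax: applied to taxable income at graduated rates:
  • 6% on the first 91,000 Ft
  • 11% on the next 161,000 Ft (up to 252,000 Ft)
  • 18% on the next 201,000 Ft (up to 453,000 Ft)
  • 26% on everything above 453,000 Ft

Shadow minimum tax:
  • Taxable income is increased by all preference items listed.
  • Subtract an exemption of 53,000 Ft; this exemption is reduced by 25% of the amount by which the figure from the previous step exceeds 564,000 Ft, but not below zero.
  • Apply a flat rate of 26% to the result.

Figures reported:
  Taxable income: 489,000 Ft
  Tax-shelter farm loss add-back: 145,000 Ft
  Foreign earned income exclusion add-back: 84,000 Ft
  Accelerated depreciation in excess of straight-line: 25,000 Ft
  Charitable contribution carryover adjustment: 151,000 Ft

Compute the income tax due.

232,440 Ft

Regular income tax:
  91,000 Ft × 6% = 5,460 Ft
  161,000 Ft × 11% = 17,710 Ft
  201,000 Ft × 18% = 36,180 Ft
  36,000 Ft × 26% = 9,360 Ft
  → 68,710 Ft

Shadow minimum tax:
  Adjusted income: 489,000 Ft + 145,000 Ft + 84,000 Ft + 25,000 Ft + 151,000 Ft = 894,000 Ft
  Exemption: 25% × (894,000 Ft − 564,000 Ft) = 82,500 Ft ≥ 53,000 Ft, so the exemption is fully phased out
  Base: 894,000 Ft − 0 Ft = 894,000 Ft
  894,000 Ft × 26% = 232,440 Ft

232,440 Ft > 68,710 Ft, so the shadow minimum tax is the binding amount.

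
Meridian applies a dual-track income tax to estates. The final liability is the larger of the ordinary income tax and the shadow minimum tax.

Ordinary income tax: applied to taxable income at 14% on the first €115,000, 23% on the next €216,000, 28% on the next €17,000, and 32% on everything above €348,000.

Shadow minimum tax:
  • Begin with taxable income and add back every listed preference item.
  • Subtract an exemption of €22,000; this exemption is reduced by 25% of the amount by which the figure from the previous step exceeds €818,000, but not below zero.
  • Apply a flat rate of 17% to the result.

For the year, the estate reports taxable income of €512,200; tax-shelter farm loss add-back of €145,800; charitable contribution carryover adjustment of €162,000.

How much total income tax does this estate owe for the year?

€135,745

Ordinary income tax:
  €115,000 × 14% = €16,100
  €216,000 × 23% = €49,680
  €17,000 × 28% = €4,760
  €164,200 × 32% = €52,544
  → €123,084

Shadow minimum tax:
  Adjusted income: €512,200 + €145,800 + €162,000 = €820,000
  Exemption: €22,000 − 25% × (€820,000 − €818,000) = €22,000 − €500 = €21,500
  Base: €820,000 − €21,500 = €798,500
  €798,500 × 17% = €135,745

€135,745 > €123,084, so the shadow minimum tax is the binding amount.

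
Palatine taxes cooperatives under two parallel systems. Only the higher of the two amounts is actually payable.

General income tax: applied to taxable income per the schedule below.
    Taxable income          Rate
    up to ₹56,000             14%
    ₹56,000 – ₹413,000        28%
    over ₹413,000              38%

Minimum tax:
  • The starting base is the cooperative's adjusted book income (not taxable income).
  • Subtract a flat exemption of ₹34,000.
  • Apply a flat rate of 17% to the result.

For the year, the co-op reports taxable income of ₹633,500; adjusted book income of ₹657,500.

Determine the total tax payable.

₹191,590

General income tax:
  ₹56,000 × 14% = ₹7,840
  ₹357,000 × 28% = ₹99,960
  ₹220,500 × 38% = ₹83,790
  → ₹191,590

Minimum tax:
  Base (adjusted book income): ₹657,500
  Less exemption ₹34,000 → base ₹623,500
  ₹623,500 × 17% = ₹105,995

₹191,590 > ₹105,995, so the general income tax governs.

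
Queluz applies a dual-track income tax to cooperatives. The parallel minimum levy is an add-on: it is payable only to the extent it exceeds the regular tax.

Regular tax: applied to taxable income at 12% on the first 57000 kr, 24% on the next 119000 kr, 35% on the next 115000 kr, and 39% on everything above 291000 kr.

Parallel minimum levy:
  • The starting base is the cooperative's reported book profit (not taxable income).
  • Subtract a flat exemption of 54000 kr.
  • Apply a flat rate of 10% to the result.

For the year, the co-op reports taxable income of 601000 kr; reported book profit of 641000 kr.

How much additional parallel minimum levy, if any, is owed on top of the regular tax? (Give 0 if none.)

Parallel minimum levy:
  Base (reported book profit): 641000 kr
  Less exemption 54000 kr → base 587000 kr
  587000 kr × 10% = 58700 kr

Regular tax:
  57000 kr × 12% = 6840 kr
  119000 kr × 24% = 28560 kr
  115000 kr × 35% = 40250 kr
  310000 kr × 39% = 120900 kr
  → 196550 kr

58700 kr ≤ 196550 kr, so no add-on is due.

0 kr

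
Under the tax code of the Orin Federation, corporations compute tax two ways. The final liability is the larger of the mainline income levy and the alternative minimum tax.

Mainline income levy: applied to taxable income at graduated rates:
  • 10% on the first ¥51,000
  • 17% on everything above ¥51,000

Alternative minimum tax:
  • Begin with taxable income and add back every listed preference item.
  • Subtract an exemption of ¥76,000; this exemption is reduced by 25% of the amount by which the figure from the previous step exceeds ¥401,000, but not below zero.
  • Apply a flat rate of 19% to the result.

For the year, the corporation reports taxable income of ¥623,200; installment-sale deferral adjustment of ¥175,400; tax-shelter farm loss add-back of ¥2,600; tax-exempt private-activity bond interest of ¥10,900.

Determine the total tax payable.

¥154,299

Alternative minimum tax:
  Adjusted income: ¥623,200 + ¥175,400 + ¥2,600 + ¥10,900 = ¥812,100
  Exemption: 25% × (¥812,100 − ¥401,000) = ¥102,775 ≥ ¥76,000, so the exemption is fully phased out
  Base: ¥812,100 − ¥0 = ¥812,100
  ¥812,100 × 19% = ¥154,299

Mainline income levy:
  ¥51,000 × 10% = ¥5,100
  ¥572,200 × 17% = ¥97,274
  → ¥102,374

¥154,299 > ¥102,374, so the alternative minimum tax is the binding amount.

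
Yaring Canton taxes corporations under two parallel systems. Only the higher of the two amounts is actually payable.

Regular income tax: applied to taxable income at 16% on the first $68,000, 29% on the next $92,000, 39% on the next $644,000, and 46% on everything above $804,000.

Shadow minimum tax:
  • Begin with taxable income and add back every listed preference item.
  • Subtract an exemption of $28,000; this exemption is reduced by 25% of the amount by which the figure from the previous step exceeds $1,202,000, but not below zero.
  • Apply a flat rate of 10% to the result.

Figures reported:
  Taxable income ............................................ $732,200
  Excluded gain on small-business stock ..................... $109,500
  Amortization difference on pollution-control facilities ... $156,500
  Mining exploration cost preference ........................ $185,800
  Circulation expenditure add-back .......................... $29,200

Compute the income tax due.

$260,718

Regular income tax:
  $68,000 × 16% = $10,880
  $92,000 × 29% = $26,680
  $572,200 × 39% = $223,158
  → $260,718

Shadow minimum tax:
  Adjusted income: $732,200 + $109,500 + $156,500 + $185,800 + $29,200 = $1,213,200
  Exemption: $28,000 − 25% × ($1,213,200 − $1,202,000) = $28,000 − $2,800 = $25,200
  Base: $1,213,200 − $25,200 = $1,188,000
  $1,188,000 × 10% = $118,800

$260,718 > $118,800, so the regular income tax governs.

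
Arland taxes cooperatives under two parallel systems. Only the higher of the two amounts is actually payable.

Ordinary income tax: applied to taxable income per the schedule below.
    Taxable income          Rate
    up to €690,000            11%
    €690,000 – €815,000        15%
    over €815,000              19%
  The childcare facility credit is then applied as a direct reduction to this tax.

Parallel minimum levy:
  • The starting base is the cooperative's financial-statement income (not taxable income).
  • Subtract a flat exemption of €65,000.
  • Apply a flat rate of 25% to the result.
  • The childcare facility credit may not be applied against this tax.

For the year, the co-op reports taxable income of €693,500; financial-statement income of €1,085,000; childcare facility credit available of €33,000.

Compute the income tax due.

€255,000

Parallel minimum levy:
  Base (financial-statement income): €1,085,000
  Less exemption €65,000 → base €1,020,000
  €1,020,000 × 25% = €255,000

Ordinary income tax:
  €690,000 × 11% = €75,900
  €3,500 × 15% = €525
  → €76,425
  Less childcare facility credit €33,000 → €43,425

€255,000 > €43,425, so the parallel minimum levy is the binding amount.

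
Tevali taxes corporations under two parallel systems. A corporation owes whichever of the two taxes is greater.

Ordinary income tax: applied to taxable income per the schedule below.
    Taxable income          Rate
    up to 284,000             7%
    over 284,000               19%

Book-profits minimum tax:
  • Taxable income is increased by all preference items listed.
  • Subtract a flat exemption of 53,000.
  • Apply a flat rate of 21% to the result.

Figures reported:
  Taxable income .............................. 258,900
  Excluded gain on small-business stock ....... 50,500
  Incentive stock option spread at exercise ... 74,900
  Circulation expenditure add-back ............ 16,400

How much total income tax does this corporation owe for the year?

73,017

Book-profits minimum tax:
  Adjusted income: 258,900 + 50,500 + 74,900 + 16,400 = 400,700
  Less exemption 53,000 → base 347,700
  347,700 × 21% = 73,017

Ordinary income tax:
  258,900 × 7% = 18,123

73,017 > 18,123, so the book-profits minimum tax is the binding amount.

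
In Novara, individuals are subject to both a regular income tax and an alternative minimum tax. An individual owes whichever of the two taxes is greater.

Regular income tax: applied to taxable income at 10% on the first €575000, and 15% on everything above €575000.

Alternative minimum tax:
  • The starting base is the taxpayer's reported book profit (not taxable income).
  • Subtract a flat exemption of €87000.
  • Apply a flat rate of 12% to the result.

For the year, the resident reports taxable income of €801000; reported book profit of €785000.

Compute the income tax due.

Alternative minimum tax:
  Base (reported book profit): €785000
  Less exemption €87000 → base €698000
  €698000 × 12% = €83760

Regular income tax:
  €575000 × 10% = €57500
  €226000 × 15% = €33900
  → €91400

€91400 > €83760, so the regular income tax governs.

€91400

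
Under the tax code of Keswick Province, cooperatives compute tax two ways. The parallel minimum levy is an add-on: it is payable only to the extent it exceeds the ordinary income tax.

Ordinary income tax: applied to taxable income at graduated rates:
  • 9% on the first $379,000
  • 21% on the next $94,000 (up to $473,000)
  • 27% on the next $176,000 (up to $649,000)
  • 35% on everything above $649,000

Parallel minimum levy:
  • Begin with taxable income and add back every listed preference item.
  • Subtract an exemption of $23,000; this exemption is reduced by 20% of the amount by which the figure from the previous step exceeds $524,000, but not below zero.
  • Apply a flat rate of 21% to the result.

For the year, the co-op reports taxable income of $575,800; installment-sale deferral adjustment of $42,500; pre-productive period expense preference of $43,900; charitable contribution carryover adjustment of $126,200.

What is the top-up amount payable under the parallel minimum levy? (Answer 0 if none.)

Ordinary income tax:
  $379,000 × 9% = $34,110
  $94,000 × 21% = $19,740
  $102,800 × 27% = $27,756
  → $81,606

Parallel minimum levy:
  Adjusted income: $575,800 + $42,500 + $43,900 + $126,200 = $788,400
  Exemption: 20% × ($788,400 − $524,000) = $52,880 ≥ $23,000, so the exemption is fully phased out
  Base: $788,400 − $0 = $788,400
  $788,400 × 21% = $165,564

Excess of parallel minimum levy over ordinary income tax: $165,564 − $81,606 = $83,958.

$83,958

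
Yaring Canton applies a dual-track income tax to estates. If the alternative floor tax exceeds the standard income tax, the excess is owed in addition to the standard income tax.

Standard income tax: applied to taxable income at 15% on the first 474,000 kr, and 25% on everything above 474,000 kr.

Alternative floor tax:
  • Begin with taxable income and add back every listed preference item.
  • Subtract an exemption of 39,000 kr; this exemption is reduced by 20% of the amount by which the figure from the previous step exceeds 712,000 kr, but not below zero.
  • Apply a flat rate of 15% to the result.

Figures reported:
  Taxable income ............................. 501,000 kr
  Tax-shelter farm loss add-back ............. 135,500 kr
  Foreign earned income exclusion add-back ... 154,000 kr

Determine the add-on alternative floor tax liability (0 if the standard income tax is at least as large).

37,230 kr

Standard income tax:
  474,000 kr × 15% = 71,100 kr
  27,000 kr × 25% = 6,750 kr
  → 77,850 kr

Alternative floor tax:
  Adjusted income: 501,000 kr + 135,500 kr + 154,000 kr = 790,500 kr
  Exemption: 39,000 kr − 20% × (790,500 kr − 712,000 kr) = 39,000 kr − 15,700 kr = 23,300 kr
  Base: 790,500 kr − 23,300 kr = 767,200 kr
  767,200 kr × 15% = 115,080 kr

Excess of alternative floor tax over standard income tax: 115,080 kr − 77,850 kr = 37,230 kr.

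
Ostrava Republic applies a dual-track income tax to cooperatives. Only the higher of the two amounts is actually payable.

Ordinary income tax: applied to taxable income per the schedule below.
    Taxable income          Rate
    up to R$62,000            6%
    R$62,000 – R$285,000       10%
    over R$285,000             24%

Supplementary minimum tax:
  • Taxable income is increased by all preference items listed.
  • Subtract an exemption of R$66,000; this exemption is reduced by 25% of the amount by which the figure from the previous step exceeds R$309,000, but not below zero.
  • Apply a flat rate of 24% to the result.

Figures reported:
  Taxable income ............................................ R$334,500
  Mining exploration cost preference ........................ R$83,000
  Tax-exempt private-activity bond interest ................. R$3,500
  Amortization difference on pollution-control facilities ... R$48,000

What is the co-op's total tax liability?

Supplementary minimum tax:
  Adjusted income: R$334,500 + R$83,000 + R$3,500 + R$48,000 = R$469,000
  Exemption: R$66,000 − 25% × (R$469,000 − R$309,000) = R$66,000 − R$40,000 = R$26,000
  Base: R$469,000 − R$26,000 = R$443,000
  R$443,000 × 24% = R$106,320

Ordinary income tax:
  R$62,000 × 6% = R$3,720
  R$223,000 × 10% = R$22,300
  R$49,500 × 24% = R$11,880
  → R$37,900

R$106,320 > R$37,900, so the supplementary minimum tax is the binding amount.

R$106,320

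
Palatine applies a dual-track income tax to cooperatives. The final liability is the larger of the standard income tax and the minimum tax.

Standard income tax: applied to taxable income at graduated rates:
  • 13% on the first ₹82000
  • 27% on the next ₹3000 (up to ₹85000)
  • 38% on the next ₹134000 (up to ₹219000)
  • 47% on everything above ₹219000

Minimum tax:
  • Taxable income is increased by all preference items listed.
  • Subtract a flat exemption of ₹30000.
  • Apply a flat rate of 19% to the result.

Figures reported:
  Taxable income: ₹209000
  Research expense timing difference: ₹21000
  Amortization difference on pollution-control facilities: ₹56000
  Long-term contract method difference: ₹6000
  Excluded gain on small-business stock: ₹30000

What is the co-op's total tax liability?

Minimum tax:
  Adjusted income: ₹209000 + ₹21000 + ₹56000 + ₹6000 + ₹30000 = ₹322000
  Less exemption ₹30000 → base ₹292000
  ₹292000 × 19% = ₹55480

Standard income tax:
  ₹82000 × 13% = ₹10660
  ₹3000 × 27% = ₹810
  ₹124000 × 38% = ₹47120
  → ₹58590

₹58590 > ₹55480, so the standard income tax governs.

₹58590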